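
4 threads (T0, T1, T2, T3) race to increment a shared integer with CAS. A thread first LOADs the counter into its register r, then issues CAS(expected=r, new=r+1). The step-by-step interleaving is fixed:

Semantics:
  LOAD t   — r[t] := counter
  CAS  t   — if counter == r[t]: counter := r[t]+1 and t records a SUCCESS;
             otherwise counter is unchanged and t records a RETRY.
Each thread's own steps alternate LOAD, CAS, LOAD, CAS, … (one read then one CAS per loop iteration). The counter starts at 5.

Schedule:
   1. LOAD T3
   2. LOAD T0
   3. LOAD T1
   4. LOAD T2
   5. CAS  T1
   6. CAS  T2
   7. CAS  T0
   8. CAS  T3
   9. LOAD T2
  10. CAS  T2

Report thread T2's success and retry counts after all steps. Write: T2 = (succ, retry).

   1) LOAD T3:  M=5  r_T3=5
   2) LOAD T0:  M=5  r_T0=5
   3) LOAD T1:  M=5  r_T1=5
   4) LOAD T2:  M=5  r_T2=5
   5) CAS  T1:  M=6  r_T1=5 ✓
   6) CAS  T2:  M=6  r_T2=5 ✗
   7) CAS  T0:  M=6  r_T0=5 ✗
   8) CAS  T3:  M=6  r_T3=5 ✗
   9) LOAD T2:  M=6  r_T2=6
  10) CAS  T2:  M=7  r_T2=6 ✓

T2 = (1, 1)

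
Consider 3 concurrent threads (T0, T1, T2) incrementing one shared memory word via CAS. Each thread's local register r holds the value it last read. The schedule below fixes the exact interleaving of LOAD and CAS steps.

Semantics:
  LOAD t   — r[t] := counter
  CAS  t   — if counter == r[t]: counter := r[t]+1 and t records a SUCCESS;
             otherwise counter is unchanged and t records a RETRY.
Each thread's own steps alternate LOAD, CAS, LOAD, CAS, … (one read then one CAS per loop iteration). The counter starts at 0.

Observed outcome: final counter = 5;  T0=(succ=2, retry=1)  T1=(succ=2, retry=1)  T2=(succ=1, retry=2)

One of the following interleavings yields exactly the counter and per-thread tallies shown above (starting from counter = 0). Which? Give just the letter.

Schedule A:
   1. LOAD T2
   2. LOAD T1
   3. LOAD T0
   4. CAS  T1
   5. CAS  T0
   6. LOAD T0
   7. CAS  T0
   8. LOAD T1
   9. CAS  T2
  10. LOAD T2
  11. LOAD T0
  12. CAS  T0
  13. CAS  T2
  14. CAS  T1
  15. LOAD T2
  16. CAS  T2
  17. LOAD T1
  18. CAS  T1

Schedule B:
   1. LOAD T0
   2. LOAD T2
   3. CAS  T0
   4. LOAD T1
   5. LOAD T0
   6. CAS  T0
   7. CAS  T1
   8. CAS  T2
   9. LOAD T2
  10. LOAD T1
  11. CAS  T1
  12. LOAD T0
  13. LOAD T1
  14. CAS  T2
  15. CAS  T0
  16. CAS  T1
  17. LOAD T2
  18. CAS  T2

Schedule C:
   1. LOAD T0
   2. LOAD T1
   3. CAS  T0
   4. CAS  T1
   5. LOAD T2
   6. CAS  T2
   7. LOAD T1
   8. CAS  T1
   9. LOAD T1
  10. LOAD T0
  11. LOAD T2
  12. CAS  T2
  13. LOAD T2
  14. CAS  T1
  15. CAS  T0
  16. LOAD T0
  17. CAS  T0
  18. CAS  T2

Simulating candidate A:
   1) LOAD T2:  M=0  r_T2=0
   2) LOAD T1:  M=0  r_T1=0
   3) LOAD T0:  M=0  r_T0=0
   4) CAS  T1:  M=1  r_T1=0 ✓
   5) CAS  T0:  M=1  r_T0=0 ✗
   6) LOAD T0:  M=1  r_T0=1
   7) CAS  T0:  M=2  r_T0=1 ✓
   8) LOAD T1:  M=2  r_T1=2
   9) CAS  T2:  M=2  r_T2=0 ✗
  10) LOAD T2:  M=2  r_T2=2
  11) LOAD T0:  M=2  r_T0=2
  12) CAS  T0:  M=3  r_T0=2 ✓
  13) CAS  T2:  M=3  r_T2=2 ✗
  14) CAS  T1:  M=3  r_T1=2 ✗
  15) LOAD T2:  M=3  r_T2=3
  16) CAS  T2:  M=4  r_T2=3 ✓
  17) LOAD T1:  M=4  r_T1=4
  18) CAS  T1:  M=5  r_T1=4 ✓

A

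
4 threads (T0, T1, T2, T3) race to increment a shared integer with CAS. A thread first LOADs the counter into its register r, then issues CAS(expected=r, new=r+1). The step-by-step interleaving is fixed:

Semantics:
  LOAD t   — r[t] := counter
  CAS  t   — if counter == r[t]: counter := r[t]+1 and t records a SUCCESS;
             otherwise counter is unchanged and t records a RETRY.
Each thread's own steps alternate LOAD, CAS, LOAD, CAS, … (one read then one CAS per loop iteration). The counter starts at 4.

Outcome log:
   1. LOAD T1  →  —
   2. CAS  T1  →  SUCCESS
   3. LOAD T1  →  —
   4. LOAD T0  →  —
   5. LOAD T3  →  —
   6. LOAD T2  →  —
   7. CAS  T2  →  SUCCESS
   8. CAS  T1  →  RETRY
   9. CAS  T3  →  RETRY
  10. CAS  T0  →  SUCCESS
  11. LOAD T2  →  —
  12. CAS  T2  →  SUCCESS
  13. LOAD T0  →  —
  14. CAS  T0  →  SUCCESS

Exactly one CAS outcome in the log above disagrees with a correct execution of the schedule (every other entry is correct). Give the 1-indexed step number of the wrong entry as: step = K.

Correct run:
step 1: T1 LOAD ⇒ load; ctr=4 reg=4
step 2: T1 CAS ⇒ ok; ctr=5 reg=4
step 3: T1 LOAD ⇒ load; ctr=5 reg=5
step 4: T0 LOAD ⇒ load; ctr=5 reg=5
step 5: T3 LOAD ⇒ load; ctr=5 reg=5
step 6: T2 LOAD ⇒ load; ctr=5 reg=5
step 7: T2 CAS ⇒ ok; ctr=6 reg=5
step 8: T1 CAS ⇒ retry; ctr=6 reg=5
step 9: T3 CAS ⇒ retry; ctr=6 reg=5
step 10: T0 CAS ⇒ retry; ctr=6 reg=5
step 11: T2 LOAD ⇒ load; ctr=6 reg=6
step 12: T2 CAS ⇒ ok; ctr=7 reg=6
step 13: T0 LOAD ⇒ load; ctr=7 reg=7
step 14: T0 CAS ⇒ ok; ctr=8 reg=7
Log disagrees first at step 10.

step = 10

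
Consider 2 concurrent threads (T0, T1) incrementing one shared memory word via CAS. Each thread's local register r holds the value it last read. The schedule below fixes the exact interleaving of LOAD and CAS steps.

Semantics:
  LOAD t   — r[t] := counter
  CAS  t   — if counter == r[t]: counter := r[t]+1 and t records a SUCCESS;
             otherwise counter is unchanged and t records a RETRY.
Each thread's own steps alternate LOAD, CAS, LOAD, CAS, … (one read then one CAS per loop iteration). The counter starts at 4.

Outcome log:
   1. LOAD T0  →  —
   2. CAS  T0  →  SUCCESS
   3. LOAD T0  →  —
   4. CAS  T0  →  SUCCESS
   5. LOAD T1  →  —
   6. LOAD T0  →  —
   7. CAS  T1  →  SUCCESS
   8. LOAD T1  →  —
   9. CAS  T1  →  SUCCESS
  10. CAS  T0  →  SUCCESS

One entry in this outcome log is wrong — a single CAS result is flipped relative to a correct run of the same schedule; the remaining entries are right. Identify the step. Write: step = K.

Reference trace:
1. LOAD T0 → mem=4 r[T0]=4 [LOAD]
2. CAS T0 → mem=5 r[T0]=4 [OK]
3. LOAD T0 → mem=5 r[T0]=5 [LOAD]
4. CAS T0 → mem=6 r[T0]=5 [OK]
5. LOAD T1 → mem=6 r[T1]=6 [LOAD]
6. LOAD T0 → mem=6 r[T0]=6 [LOAD]
7. CAS T1 → mem=7 r[T1]=6 [OK]
8. LOAD T1 → mem=7 r[T1]=7 [LOAD]
9. CAS T1 → mem=8 r[T1]=7 [OK]
10. CAS T0 → mem=8 r[T0]=6 [RETRY]
Log disagrees first at step 10.

step = 10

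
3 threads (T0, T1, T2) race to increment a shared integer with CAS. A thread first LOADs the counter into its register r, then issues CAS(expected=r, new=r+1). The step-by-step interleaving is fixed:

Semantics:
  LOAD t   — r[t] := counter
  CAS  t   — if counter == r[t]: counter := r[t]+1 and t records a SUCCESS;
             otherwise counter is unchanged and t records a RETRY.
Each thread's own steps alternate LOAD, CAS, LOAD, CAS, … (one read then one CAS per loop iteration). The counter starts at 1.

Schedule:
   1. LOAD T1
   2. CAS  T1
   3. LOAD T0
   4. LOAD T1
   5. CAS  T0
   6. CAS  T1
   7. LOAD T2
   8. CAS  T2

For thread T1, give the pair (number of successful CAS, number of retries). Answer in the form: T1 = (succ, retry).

T1 = (1, 1)

[1] T1.load  rd  (counter 1, T1.r 1)
[2] T1.cas  hit  (counter 2, T1.r 1)
[3] T0.load  rd  (counter 2, T0.r 2)
[4] T1.load  rd  (counter 2, T1.r 2)
[5] T0.cas  hit  (counter 3, T0.r 2)
[6] T1.cas  miss  (counter 3, T1.r 2)
[7] T2.load  rd  (counter 3, T2.r 3)
[8] T2.cas  hit  (counter 4, T2.r 3)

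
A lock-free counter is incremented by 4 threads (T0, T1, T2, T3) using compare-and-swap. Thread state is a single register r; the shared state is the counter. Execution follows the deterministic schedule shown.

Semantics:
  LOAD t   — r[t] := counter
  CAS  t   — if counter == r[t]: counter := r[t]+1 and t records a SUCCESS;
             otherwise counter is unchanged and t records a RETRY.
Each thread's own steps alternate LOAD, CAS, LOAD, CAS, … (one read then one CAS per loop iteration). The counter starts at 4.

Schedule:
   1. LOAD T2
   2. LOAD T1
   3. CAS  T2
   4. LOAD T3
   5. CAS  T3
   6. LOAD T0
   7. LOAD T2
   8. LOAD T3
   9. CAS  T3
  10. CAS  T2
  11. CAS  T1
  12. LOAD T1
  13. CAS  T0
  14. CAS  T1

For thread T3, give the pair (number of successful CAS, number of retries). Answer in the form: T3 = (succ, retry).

   1) LOAD T2:  M=4  r_T2=4
   2) LOAD T1:  M=4  r_T1=4
   3) CAS  T2:  M=5  r_T2=4 ✓
   4) LOAD T3:  M=5  r_T3=5
   5) CAS  T3:  M=6  r_T3=5 ✓
   6) LOAD T0:  M=6  r_T0=6
   7) LOAD T2:  M=6  r_T2=6
   8) LOAD T3:  M=6  r_T3=6
   9) CAS  T3:  M=7  r_T3=6 ✓
  10) CAS  T2:  M=7  r_T2=6 ✗
  11) CAS  T1:  M=7  r_T1=4 ✗
  12) LOAD T1:  M=7  r_T1=7
  13) CAS  T0:  M=7  r_T0=6 ✗
  14) CAS  T1:  M=8  r_T1=7 ✓

T3 = (2, 0)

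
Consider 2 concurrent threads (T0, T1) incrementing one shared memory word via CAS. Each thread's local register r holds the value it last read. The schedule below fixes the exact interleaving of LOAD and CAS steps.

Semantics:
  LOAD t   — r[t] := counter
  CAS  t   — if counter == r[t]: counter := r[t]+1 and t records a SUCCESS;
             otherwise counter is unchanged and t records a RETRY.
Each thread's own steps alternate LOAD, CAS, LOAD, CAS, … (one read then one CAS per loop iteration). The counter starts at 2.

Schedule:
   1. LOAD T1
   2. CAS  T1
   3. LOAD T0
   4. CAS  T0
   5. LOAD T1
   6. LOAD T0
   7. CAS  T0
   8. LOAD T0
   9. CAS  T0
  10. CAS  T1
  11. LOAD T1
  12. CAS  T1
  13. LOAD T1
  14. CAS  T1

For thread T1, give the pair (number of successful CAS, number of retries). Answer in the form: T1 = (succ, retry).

T1 = (3, 1)

#1 T1 reads 2
#2 T1 CAS(2→3) writes; counter now 3
#3 T0 reads 3
#4 T0 CAS(3→4) writes; counter now 4
#5 T1 reads 4
#6 T0 reads 4
#7 T0 CAS(4→5) writes; counter now 5
#8 T0 reads 5
#9 T0 CAS(5→6) writes; counter now 6
#10 T1 CAS(4→5) fails; counter now 6
#11 T1 reads 6
#12 T1 CAS(6→7) writes; counter now 7
#13 T1 reads 7
#14 T1 CAS(7→8) writes; counter now 8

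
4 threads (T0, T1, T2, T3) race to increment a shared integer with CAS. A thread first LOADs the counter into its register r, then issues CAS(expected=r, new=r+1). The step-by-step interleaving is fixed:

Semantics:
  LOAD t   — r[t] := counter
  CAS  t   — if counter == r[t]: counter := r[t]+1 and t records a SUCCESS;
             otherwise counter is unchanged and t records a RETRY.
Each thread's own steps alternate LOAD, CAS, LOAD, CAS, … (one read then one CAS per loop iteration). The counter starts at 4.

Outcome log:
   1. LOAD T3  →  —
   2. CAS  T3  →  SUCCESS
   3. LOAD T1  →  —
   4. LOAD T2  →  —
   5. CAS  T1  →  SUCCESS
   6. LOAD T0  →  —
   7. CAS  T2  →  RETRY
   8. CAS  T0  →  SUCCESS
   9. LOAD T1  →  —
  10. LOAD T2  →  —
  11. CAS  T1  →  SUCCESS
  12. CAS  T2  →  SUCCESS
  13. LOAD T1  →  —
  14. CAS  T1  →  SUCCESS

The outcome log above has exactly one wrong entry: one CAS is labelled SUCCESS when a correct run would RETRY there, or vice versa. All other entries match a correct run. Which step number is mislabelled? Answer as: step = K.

Reference trace:
[1] T3.load  rd  (counter 4, T3.r 4)
[2] T3.cas  hit  (counter 5, T3.r 4)
[3] T1.load  rd  (counter 5, T1.r 5)
[4] T2.load  rd  (counter 5, T2.r 5)
[5] T1.cas  hit  (counter 6, T1.r 5)
[6] T0.load  rd  (counter 6, T0.r 6)
[7] T2.cas  miss  (counter 6, T2.r 5)
[8] T0.cas  hit  (counter 7, T0.r 6)
[9] T1.load  rd  (counter 7, T1.r 7)
[10] T2.load  rd  (counter 7, T2.r 7)
[11] T1.cas  hit  (counter 8, T1.r 7)
[12] T2.cas  miss  (counter 8, T2.r 7)
[13] T1.load  rd  (counter 8, T1.r 8)
[14] T1.cas  hit  (counter 9, T1.r 8)
Flip is step 12.

step = 12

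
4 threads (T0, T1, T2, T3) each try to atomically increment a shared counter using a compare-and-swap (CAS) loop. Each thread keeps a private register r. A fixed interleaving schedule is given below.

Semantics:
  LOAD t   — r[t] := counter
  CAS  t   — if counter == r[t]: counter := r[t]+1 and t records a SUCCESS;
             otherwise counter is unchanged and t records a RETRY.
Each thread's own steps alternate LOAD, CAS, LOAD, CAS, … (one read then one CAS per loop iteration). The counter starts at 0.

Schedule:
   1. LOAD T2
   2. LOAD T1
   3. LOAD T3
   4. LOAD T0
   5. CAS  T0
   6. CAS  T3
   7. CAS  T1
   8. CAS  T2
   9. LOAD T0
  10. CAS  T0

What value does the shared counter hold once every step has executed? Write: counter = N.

[1] T2.load  rd  (counter 0, T2.r 0)
[2] T1.load  rd  (counter 0, T1.r 0)
[3] T3.load  rd  (counter 0, T3.r 0)
[4] T0.load  rd  (counter 0, T0.r 0)
[5] T0.cas  hit  (counter 1, T0.r 0)
[6] T3.cas  miss  (counter 1, T3.r 0)
[7] T1.cas  miss  (counter 1, T1.r 0)
[8] T2.cas  miss  (counter 1, T2.r 0)
[9] T0.load  rd  (counter 1, T0.r 1)
[10] T0.cas  hit  (counter 2, T0.r 1)

counter = 2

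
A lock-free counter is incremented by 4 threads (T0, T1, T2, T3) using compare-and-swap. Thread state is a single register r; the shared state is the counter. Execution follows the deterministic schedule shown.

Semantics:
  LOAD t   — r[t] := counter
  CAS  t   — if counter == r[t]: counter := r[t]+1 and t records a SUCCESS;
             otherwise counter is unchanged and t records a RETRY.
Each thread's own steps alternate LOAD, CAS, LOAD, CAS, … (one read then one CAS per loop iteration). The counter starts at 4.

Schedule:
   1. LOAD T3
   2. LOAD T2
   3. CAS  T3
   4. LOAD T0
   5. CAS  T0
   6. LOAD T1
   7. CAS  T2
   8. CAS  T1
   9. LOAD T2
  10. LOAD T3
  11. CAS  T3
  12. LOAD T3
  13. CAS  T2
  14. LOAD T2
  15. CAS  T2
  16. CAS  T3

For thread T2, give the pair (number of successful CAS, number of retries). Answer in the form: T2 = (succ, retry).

1. LOAD T3 → mem=4 r[T3]=4 [LOAD]
2. LOAD T2 → mem=4 r[T2]=4 [LOAD]
3. CAS T3 → mem=5 r[T3]=4 [OK]
4. LOAD T0 → mem=5 r[T0]=5 [LOAD]
5. CAS T0 → mem=6 r[T0]=5 [OK]
6. LOAD T1 → mem=6 r[T1]=6 [LOAD]
7. CAS T2 → mem=6 r[T2]=4 [RETRY]
8. CAS T1 → mem=7 r[T1]=6 [OK]
9. LOAD T2 → mem=7 r[T2]=7 [LOAD]
10. LOAD T3 → mem=7 r[T3]=7 [LOAD]
11. CAS T3 → mem=8 r[T3]=7 [OK]
12. LOAD T3 → mem=8 r[T3]=8 [LOAD]
13. CAS T2 → mem=8 r[T2]=7 [RETRY]
14. LOAD T2 → mem=8 r[T2]=8 [LOAD]
15. CAS T2 → mem=9 r[T2]=8 [OK]
16. CAS T3 → mem=9 r[T3]=8 [RETRY]

T2 = (1, 2)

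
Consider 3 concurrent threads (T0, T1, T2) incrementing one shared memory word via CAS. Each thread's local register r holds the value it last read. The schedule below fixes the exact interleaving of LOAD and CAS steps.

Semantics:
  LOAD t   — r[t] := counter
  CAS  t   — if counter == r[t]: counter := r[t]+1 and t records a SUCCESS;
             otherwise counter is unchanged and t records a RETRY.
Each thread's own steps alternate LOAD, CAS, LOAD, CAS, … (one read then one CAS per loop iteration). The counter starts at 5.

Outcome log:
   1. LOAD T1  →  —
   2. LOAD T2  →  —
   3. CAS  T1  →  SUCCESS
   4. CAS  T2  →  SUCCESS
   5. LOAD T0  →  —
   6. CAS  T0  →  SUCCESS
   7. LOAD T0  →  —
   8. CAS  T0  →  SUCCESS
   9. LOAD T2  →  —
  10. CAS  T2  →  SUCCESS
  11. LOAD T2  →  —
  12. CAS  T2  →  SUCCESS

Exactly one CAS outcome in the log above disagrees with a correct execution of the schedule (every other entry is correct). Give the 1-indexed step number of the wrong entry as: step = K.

step = 4

Reference trace:
   1) LOAD T1:  M=5  r_T1=5
   2) LOAD T2:  M=5  r_T2=5
   3) CAS  T1:  M=6  r_T1=5 ✓
   4) CAS  T2:  M=6  r_T2=5 ✗
   5) LOAD T0:  M=6  r_T0=6
   6) CAS  T0:  M=7  r_T0=6 ✓
   7) LOAD T0:  M=7  r_T0=7
   8) CAS  T0:  M=8  r_T0=7 ✓
   9) LOAD T2:  M=8  r_T2=8
  10) CAS  T2:  M=9  r_T2=8 ✓
  11) LOAD T2:  M=9  r_T2=9
  12) CAS  T2:  M=10  r_T2=9 ✓
Mismatch at 4.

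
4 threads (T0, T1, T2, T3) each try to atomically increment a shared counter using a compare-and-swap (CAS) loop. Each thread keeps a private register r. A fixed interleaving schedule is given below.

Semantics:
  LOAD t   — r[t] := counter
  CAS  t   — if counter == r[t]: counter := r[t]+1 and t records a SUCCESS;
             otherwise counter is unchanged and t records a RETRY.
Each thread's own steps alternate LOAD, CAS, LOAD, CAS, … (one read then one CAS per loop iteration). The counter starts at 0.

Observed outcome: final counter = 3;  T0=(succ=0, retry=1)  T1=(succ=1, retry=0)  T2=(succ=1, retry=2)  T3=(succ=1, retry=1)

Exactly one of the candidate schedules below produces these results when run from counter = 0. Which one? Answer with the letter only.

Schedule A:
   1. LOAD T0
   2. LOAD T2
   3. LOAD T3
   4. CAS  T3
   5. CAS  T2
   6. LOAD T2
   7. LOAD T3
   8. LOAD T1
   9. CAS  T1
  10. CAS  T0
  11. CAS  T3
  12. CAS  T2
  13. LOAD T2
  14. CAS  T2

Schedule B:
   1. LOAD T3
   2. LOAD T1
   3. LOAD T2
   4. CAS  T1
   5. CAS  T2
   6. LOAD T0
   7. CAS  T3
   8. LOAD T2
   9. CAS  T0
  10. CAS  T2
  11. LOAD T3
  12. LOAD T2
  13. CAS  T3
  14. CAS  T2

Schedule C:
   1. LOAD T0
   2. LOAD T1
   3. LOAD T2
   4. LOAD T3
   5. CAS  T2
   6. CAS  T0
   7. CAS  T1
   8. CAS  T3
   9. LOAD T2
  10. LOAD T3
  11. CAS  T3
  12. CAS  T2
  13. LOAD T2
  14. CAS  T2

Simulating candidate A:
T0 LOAD — after: cnt=0, r=0 — load
T2 LOAD — after: cnt=0, r=0 — load
T3 LOAD — after: cnt=0, r=0 — load
T3 CAS — after: cnt=1, r=0 — ok
T2 CAS — after: cnt=1, r=0 — retry
T2 LOAD — after: cnt=1, r=1 — load
T3 LOAD — after: cnt=1, r=1 — load
T1 LOAD — after: cnt=1, r=1 — load
T1 CAS — after: cnt=2, r=1 — ok
T0 CAS — after: cnt=2, r=0 — retry
T3 CAS — after: cnt=2, r=1 — retry
T2 CAS — after: cnt=2, r=1 — retry
T2 LOAD — after: cnt=2, r=2 — load
T2 CAS — after: cnt=3, r=2 — ok

A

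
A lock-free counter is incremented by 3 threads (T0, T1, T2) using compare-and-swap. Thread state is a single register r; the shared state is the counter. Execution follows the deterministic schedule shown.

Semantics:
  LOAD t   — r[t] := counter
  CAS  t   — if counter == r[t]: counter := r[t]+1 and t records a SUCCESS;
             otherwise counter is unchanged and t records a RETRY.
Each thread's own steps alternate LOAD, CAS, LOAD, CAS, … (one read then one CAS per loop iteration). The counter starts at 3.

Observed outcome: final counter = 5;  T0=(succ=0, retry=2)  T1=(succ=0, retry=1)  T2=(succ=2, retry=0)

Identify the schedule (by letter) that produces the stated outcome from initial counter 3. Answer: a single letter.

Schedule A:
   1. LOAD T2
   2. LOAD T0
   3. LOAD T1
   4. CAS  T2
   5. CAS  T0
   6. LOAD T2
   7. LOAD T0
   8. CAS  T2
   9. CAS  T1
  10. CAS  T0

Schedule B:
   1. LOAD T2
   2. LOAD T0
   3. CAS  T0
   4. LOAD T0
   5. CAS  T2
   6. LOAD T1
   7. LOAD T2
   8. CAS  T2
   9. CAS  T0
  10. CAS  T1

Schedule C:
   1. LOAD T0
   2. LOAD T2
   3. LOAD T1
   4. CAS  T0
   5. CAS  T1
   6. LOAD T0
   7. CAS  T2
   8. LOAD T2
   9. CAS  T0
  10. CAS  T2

Run A:
1. LOAD T2 → mem=3 r[T2]=3 [LOAD]
2. LOAD T0 → mem=3 r[T0]=3 [LOAD]
3. LOAD T1 → mem=3 r[T1]=3 [LOAD]
4. CAS T2 → mem=4 r[T2]=3 [OK]
5. CAS T0 → mem=4 r[T0]=3 [RETRY]
6. LOAD T2 → mem=4 r[T2]=4 [LOAD]
7. LOAD T0 → mem=4 r[T0]=4 [LOAD]
8. CAS T2 → mem=5 r[T2]=4 [OK]
9. CAS T1 → mem=5 r[T1]=3 [RETRY]
10. CAS T0 → mem=5 r[T0]=4 [RETRY]

A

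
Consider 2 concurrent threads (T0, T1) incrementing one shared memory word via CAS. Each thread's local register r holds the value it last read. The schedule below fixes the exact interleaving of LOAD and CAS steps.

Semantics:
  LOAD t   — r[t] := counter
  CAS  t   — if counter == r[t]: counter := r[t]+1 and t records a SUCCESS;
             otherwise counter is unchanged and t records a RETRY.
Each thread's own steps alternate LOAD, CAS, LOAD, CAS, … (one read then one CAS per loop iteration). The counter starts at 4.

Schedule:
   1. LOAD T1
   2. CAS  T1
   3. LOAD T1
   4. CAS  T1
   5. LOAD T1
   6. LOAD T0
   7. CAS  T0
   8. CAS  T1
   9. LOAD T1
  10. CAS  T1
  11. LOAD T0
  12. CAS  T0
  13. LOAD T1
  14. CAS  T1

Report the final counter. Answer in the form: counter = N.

counter = 10

step 1: T1 LOAD ⇒ load; ctr=4 reg=4
step 2: T1 CAS ⇒ ok; ctr=5 reg=4
step 3: T1 LOAD ⇒ load; ctr=5 reg=5
step 4: T1 CAS ⇒ ok; ctr=6 reg=5
step 5: T1 LOAD ⇒ load; ctr=6 reg=6
step 6: T0 LOAD ⇒ load; ctr=6 reg=6
step 7: T0 CAS ⇒ ok; ctr=7 reg=6
step 8: T1 CAS ⇒ retry; ctr=7 reg=6
step 9: T1 LOAD ⇒ load; ctr=7 reg=7
step 10: T1 CAS ⇒ ok; ctr=8 reg=7
step 11: T0 LOAD ⇒ load; ctr=8 reg=8
step 12: T0 CAS ⇒ ok; ctr=9 reg=8
step 13: T1 LOAD ⇒ load; ctr=9 reg=9
step 14: T1 CAS ⇒ ok; ctr=10 reg=9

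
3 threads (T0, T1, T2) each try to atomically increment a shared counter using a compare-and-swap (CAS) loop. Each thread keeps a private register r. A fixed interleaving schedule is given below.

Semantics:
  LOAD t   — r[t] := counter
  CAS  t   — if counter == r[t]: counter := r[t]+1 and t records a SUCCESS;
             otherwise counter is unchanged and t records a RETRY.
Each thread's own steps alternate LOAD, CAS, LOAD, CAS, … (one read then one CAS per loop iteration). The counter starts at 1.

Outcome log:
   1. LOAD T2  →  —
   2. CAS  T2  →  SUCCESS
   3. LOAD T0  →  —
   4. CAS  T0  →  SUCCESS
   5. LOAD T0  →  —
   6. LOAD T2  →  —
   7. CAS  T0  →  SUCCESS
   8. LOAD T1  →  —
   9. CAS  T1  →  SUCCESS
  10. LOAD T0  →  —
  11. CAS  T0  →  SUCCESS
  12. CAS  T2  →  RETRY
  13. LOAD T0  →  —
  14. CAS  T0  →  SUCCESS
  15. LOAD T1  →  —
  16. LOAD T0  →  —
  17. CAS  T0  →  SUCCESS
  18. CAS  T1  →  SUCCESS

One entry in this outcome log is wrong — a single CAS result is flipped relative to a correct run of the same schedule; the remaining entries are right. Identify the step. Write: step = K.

step = 18

Correct run:
#1 T2 reads 1
#2 T2 CAS(1→2) writes; counter now 2
#3 T0 reads 2
#4 T0 CAS(2→3) writes; counter now 3
#5 T0 reads 3
#6 T2 reads 3
#7 T0 CAS(3→4) writes; counter now 4
#8 T1 reads 4
#9 T1 CAS(4→5) writes; counter now 5
#10 T0 reads 5
#11 T0 CAS(5→6) writes; counter now 6
#12 T2 CAS(3→4) fails; counter now 6
#13 T0 reads 6
#14 T0 CAS(6→7) writes; counter now 7
#15 T1 reads 7
#16 T0 reads 7
#17 T0 CAS(7→8) writes; counter now 8
#18 T1 CAS(7→8) fails; counter now 8
Flip is step 18.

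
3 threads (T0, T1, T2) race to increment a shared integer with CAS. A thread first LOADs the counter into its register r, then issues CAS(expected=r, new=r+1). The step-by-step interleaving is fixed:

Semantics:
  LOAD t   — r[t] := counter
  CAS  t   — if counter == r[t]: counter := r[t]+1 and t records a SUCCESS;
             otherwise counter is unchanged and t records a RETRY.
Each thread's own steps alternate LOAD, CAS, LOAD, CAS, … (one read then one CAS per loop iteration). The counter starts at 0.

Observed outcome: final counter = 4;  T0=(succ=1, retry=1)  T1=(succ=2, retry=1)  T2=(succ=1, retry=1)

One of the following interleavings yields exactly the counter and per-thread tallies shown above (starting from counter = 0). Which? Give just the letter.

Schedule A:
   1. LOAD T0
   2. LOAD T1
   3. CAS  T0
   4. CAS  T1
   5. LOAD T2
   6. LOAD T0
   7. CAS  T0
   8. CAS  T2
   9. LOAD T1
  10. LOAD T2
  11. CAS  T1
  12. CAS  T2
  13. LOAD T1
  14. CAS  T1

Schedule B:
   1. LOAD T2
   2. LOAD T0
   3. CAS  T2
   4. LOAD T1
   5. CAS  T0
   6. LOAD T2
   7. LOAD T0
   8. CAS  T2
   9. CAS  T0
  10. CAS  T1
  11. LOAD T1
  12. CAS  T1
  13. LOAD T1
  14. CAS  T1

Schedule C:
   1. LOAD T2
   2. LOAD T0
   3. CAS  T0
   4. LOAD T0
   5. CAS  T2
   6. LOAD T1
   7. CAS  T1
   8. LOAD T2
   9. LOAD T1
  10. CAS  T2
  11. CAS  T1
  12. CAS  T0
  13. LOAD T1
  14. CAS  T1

Tracing schedule C:
   1) LOAD T2:  M=0  r_T2=0
   2) LOAD T0:  M=0  r_T0=0
   3) CAS  T0:  M=1  r_T0=0 ✓
   4) LOAD T0:  M=1  r_T0=1
   5) CAS  T2:  M=1  r_T2=0 ✗
   6) LOAD T1:  M=1  r_T1=1
   7) CAS  T1:  M=2  r_T1=1 ✓
   8) LOAD T2:  M=2  r_T2=2
   9) LOAD T1:  M=2  r_T1=2
  10) CAS  T2:  M=3  r_T2=2 ✓
  11) CAS  T1:  M=3  r_T1=2 ✗
  12) CAS  T0:  M=3  r_T0=1 ✗
  13) LOAD T1:  M=3  r_T1=3
  14) CAS  T1:  M=4  r_T1=3 ✓

C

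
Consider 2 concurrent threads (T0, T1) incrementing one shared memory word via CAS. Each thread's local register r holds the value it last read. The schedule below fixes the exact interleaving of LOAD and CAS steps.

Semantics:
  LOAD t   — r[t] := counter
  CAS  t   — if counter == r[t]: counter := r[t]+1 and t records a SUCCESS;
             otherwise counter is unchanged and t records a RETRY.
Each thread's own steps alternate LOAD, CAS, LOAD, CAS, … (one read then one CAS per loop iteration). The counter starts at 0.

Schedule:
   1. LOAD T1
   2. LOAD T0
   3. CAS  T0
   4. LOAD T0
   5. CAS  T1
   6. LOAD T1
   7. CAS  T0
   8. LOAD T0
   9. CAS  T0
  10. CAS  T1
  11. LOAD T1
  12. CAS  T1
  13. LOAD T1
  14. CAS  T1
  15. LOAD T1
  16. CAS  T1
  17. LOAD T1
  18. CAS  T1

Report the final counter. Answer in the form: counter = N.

counter = 7

1. LOAD T1 → mem=0 r[T1]=0 [LOAD]
2. LOAD T0 → mem=0 r[T0]=0 [LOAD]
3. CAS T0 → mem=1 r[T0]=0 [OK]
4. LOAD T0 → mem=1 r[T0]=1 [LOAD]
5. CAS T1 → mem=1 r[T1]=0 [RETRY]
6. LOAD T1 → mem=1 r[T1]=1 [LOAD]
7. CAS T0 → mem=2 r[T0]=1 [OK]
8. LOAD T0 → mem=2 r[T0]=2 [LOAD]
9. CAS T0 → mem=3 r[T0]=2 [OK]
10. CAS T1 → mem=3 r[T1]=1 [RETRY]
11. LOAD T1 → mem=3 r[T1]=3 [LOAD]
12. CAS T1 → mem=4 r[T1]=3 [OK]
13. LOAD T1 → mem=4 r[T1]=4 [LOAD]
14. CAS T1 → mem=5 r[T1]=4 [OK]
15. LOAD T1 → mem=5 r[T1]=5 [LOAD]
16. CAS T1 → mem=6 r[T1]=5 [OK]
17. LOAD T1 → mem=6 r[T1]=6 [LOAD]
18. CAS T1 → mem=7 r[T1]=6 [OK]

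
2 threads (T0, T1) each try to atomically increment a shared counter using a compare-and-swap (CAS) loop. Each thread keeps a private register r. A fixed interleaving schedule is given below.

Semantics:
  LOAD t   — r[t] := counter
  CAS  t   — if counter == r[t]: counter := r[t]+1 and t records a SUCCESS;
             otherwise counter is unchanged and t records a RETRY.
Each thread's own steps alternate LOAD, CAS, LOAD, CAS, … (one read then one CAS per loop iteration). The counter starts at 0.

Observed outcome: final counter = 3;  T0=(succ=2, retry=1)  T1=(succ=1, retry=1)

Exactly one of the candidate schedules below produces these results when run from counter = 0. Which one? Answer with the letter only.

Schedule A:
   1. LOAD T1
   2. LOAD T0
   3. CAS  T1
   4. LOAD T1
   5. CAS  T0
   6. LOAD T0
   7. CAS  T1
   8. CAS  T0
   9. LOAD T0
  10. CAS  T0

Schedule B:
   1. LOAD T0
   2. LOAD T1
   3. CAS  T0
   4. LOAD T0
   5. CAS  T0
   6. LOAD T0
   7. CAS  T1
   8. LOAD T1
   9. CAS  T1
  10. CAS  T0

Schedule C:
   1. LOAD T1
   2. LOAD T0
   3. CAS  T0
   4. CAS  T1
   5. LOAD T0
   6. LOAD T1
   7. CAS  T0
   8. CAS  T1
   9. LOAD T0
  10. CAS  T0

Tracing schedule B:
1. LOAD T0 → mem=0 r[T0]=0 [LOAD]
2. LOAD T1 → mem=0 r[T1]=0 [LOAD]
3. CAS T0 → mem=1 r[T0]=0 [OK]
4. LOAD T0 → mem=1 r[T0]=1 [LOAD]
5. CAS T0 → mem=2 r[T0]=1 [OK]
6. LOAD T0 → mem=2 r[T0]=2 [LOAD]
7. CAS T1 → mem=2 r[T1]=0 [RETRY]
8. LOAD T1 → mem=2 r[T1]=2 [LOAD]
9. CAS T1 → mem=3 r[T1]=2 [OK]
10. CAS T0 → mem=3 r[T0]=2 [RETRY]

B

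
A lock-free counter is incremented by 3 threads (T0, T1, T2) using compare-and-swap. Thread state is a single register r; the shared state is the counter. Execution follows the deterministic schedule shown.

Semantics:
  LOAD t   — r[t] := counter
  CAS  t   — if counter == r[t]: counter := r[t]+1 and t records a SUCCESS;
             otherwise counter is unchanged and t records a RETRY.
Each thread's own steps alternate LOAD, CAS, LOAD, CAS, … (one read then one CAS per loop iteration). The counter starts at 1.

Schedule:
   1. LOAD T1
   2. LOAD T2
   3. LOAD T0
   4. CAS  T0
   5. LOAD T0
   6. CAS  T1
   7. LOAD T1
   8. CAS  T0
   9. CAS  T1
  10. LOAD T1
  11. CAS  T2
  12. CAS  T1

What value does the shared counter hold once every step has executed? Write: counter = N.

counter = 4

step 1: T1 LOAD ⇒ load; ctr=1 reg=1
step 2: T2 LOAD ⇒ load; ctr=1 reg=1
step 3: T0 LOAD ⇒ load; ctr=1 reg=1
step 4: T0 CAS ⇒ ok; ctr=2 reg=1
step 5: T0 LOAD ⇒ load; ctr=2 reg=2
step 6: T1 CAS ⇒ retry; ctr=2 reg=1
step 7: T1 LOAD ⇒ load; ctr=2 reg=2
step 8: T0 CAS ⇒ ok; ctr=3 reg=2
step 9: T1 CAS ⇒ retry; ctr=3 reg=2
step 10: T1 LOAD ⇒ load; ctr=3 reg=3
step 11: T2 CAS ⇒ retry; ctr=3 reg=1
step 12: T1 CAS ⇒ ok; ctr=4 reg=3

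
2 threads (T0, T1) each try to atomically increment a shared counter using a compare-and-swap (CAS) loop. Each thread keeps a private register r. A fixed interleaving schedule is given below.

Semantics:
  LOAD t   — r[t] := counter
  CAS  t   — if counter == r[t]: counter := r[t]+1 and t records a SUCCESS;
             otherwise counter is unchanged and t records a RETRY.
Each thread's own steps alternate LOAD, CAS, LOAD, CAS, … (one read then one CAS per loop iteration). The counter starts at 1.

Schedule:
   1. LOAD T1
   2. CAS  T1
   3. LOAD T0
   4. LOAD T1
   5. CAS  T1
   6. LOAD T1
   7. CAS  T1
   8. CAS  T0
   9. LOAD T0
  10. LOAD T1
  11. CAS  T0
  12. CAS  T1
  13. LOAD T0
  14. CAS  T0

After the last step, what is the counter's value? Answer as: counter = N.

counter = 6

1. LOAD T1 → mem=1 r[T1]=1 [LOAD]
2. CAS T1 → mem=2 r[T1]=1 [OK]
3. LOAD T0 → mem=2 r[T0]=2 [LOAD]
4. LOAD T1 → mem=2 r[T1]=2 [LOAD]
5. CAS T1 → mem=3 r[T1]=2 [OK]
6. LOAD T1 → mem=3 r[T1]=3 [LOAD]
7. CAS T1 → mem=4 r[T1]=3 [OK]
8. CAS T0 → mem=4 r[T0]=2 [RETRY]
9. LOAD T0 → mem=4 r[T0]=4 [LOAD]
10. LOAD T1 → mem=4 r[T1]=4 [LOAD]
11. CAS T0 → mem=5 r[T0]=4 [OK]
12. CAS T1 → mem=5 r[T1]=4 [RETRY]
13. LOAD T0 → mem=5 r[T0]=5 [LOAD]
14. CAS T0 → mem=6 r[T0]=5 [OK]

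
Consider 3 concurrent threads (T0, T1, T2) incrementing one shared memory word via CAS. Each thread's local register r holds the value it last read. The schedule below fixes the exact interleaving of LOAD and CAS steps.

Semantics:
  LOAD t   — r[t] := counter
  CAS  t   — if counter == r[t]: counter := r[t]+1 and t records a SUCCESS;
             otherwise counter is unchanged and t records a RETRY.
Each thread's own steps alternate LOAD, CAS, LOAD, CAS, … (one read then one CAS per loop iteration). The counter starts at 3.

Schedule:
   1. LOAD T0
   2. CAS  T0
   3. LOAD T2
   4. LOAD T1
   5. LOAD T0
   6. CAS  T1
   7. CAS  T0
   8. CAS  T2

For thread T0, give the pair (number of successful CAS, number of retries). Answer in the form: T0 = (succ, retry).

T0 = (1, 1)

   1) LOAD T0:  M=3  r_T0=3
   2) CAS  T0:  M=4  r_T0=3 ✓
   3) LOAD T2:  M=4  r_T2=4
   4) LOAD T1:  M=4  r_T1=4
   5) LOAD T0:  M=4  r_T0=4
   6) CAS  T1:  M=5  r_T1=4 ✓
   7) CAS  T0:  M=5  r_T0=4 ✗
   8) CAS  T2:  M=5  r_T2=4 ✗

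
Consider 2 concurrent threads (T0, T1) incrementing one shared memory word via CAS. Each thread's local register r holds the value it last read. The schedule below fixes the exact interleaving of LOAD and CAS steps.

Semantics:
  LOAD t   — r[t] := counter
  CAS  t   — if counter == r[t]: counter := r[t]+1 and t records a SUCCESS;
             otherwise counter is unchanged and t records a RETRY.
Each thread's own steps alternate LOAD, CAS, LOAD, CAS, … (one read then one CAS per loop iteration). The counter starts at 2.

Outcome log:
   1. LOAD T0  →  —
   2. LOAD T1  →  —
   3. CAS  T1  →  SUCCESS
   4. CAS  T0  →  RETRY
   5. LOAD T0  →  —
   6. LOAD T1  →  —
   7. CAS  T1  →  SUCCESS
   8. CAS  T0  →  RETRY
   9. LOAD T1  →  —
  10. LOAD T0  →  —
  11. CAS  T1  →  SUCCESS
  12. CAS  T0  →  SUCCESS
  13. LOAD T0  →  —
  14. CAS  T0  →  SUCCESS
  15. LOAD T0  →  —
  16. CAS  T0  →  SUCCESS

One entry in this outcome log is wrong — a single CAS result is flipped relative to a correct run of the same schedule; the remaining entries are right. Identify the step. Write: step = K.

step = 12

Correct run:
[1] T0.load  rd  (counter 2, T0.r 2)
[2] T1.load  rd  (counter 2, T1.r 2)
[3] T1.cas  hit  (counter 3, T1.r 2)
[4] T0.cas  miss  (counter 3, T0.r 2)
[5] T0.load  rd  (counter 3, T0.r 3)
[6] T1.load  rd  (counter 3, T1.r 3)
[7] T1.cas  hit  (counter 4, T1.r 3)
[8] T0.cas  miss  (counter 4, T0.r 3)
[9] T1.load  rd  (counter 4, T1.r 4)
[10] T0.load  rd  (counter 4, T0.r 4)
[11] T1.cas  hit  (counter 5, T1.r 4)
[12] T0.cas  miss  (counter 5, T0.r 4)
[13] T0.load  rd  (counter 5, T0.r 5)
[14] T0.cas  hit  (counter 6, T0.r 5)
[15] T0.load  rd  (counter 6, T0.r 6)
[16] T0.cas  hit  (counter 7, T0.r 6)
Flip is step 12.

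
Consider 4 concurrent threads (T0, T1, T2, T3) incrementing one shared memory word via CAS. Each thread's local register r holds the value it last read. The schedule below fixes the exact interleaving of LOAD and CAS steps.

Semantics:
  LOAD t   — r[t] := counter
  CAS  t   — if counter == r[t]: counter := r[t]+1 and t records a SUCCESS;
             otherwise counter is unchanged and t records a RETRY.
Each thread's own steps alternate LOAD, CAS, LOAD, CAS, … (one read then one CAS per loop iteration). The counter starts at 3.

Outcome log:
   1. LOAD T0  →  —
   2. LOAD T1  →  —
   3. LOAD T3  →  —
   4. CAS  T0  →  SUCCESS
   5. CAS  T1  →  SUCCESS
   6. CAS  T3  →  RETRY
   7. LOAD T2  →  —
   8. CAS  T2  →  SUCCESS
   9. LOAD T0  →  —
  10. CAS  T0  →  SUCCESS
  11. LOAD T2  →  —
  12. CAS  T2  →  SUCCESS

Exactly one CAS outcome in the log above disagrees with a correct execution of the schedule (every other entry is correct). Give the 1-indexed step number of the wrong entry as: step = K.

step = 5

Correct run:
T0 LOAD — after: cnt=3, r=3 — load
T1 LOAD — after: cnt=3, r=3 — load
T3 LOAD — after: cnt=3, r=3 — load
T0 CAS — after: cnt=4, r=3 — ok
T1 CAS — after: cnt=4, r=3 — retry
T3 CAS — after: cnt=4, r=3 — retry
T2 LOAD — after: cnt=4, r=4 — load
T2 CAS — after: cnt=5, r=4 — ok
T0 LOAD — after: cnt=5, r=5 — load
T0 CAS — after: cnt=6, r=5 — ok
T2 LOAD — after: cnt=6, r=6 — load
T2 CAS — after: cnt=7, r=6 — ok
Flip is step 5.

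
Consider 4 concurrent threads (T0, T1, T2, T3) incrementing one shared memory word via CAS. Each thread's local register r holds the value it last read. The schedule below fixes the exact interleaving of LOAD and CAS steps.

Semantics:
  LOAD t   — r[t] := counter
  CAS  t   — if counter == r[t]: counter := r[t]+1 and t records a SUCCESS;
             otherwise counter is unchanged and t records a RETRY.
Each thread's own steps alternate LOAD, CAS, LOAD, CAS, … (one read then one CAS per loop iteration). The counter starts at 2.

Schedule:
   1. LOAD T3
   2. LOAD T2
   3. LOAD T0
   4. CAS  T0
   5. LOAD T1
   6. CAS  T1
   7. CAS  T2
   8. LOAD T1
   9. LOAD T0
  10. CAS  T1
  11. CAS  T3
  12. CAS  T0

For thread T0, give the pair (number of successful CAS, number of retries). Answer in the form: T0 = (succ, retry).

T0 = (1, 1)

T3 LOAD — after: cnt=2, r=2 — load
T2 LOAD — after: cnt=2, r=2 — load
T0 LOAD — after: cnt=2, r=2 — load
T0 CAS — after: cnt=3, r=2 — ok
T1 LOAD — after: cnt=3, r=3 — load
T1 CAS — after: cnt=4, r=3 — ok
T2 CAS — after: cnt=4, r=2 — retry
T1 LOAD — after: cnt=4, r=4 — load
T0 LOAD — after: cnt=4, r=4 — load
T1 CAS — after: cnt=5, r=4 — ok
T3 CAS — after: cnt=5, r=2 — retry
T0 CAS — after: cnt=5, r=4 — retry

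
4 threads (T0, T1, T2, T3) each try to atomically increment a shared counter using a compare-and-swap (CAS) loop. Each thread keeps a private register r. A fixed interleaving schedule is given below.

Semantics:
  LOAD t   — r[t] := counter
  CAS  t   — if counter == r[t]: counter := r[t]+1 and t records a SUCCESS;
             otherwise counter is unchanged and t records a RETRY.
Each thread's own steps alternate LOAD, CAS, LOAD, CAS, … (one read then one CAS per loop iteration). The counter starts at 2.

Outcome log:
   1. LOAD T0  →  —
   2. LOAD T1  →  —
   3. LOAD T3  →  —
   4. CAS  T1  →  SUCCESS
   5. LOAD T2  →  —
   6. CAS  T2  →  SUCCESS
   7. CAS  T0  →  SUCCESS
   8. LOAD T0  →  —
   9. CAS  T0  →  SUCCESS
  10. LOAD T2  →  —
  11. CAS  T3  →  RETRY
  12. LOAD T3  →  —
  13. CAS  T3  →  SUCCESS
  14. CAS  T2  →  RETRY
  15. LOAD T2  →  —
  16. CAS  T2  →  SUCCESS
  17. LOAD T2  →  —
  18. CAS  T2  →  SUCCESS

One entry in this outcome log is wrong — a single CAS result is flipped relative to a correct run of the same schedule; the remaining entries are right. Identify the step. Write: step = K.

Reference trace:
#1 T0 reads 2
#2 T1 reads 2
#3 T3 reads 2
#4 T1 CAS(2→3) writes; counter now 3
#5 T2 reads 3
#6 T2 CAS(3→4) writes; counter now 4
#7 T0 CAS(2→3) fails; counter now 4
#8 T0 reads 4
#9 T0 CAS(4→5) writes; counter now 5
#10 T2 reads 5
#11 T3 CAS(2→3) fails; counter now 5
#12 T3 reads 5
#13 T3 CAS(5→6) writes; counter now 6
#14 T2 CAS(5→6) fails; counter now 6
#15 T2 reads 6
#16 T2 CAS(6→7) writes; counter now 7
#17 T2 reads 7
#18 T2 CAS(7→8) writes; counter now 8
Mismatch at 7.

step = 7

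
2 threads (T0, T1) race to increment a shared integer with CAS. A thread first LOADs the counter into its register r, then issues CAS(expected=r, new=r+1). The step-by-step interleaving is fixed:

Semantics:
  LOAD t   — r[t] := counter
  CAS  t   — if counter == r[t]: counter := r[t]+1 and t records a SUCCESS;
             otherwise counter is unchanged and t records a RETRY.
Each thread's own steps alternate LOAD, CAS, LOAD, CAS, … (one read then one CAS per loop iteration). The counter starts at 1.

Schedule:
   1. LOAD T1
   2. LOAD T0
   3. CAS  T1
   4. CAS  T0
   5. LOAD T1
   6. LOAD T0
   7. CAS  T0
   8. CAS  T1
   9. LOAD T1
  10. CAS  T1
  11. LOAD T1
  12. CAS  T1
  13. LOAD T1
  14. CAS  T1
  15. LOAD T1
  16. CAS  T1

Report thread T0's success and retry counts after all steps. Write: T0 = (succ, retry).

T0 = (1, 1)

T1 LOAD — after: cnt=1, r=1 — load
T0 LOAD — after: cnt=1, r=1 — load
T1 CAS — after: cnt=2, r=1 — ok
T0 CAS — after: cnt=2, r=1 — retry
T1 LOAD — after: cnt=2, r=2 — load
T0 LOAD — after: cnt=2, r=2 — load
T0 CAS — after: cnt=3, r=2 — ok
T1 CAS — after: cnt=3, r=2 — retry
T1 LOAD — after: cnt=3, r=3 — load
T1 CAS — after: cnt=4, r=3 — ok
T1 LOAD — after: cnt=4, r=4 — load
T1 CAS — after: cnt=5, r=4 — ok
T1 LOAD — after: cnt=5, r=5 — load
T1 CAS — after: cnt=6, r=5 — ok
T1 LOAD — after: cnt=6, r=6 — load
T1 CAS — after: cnt=7, r=6 — ok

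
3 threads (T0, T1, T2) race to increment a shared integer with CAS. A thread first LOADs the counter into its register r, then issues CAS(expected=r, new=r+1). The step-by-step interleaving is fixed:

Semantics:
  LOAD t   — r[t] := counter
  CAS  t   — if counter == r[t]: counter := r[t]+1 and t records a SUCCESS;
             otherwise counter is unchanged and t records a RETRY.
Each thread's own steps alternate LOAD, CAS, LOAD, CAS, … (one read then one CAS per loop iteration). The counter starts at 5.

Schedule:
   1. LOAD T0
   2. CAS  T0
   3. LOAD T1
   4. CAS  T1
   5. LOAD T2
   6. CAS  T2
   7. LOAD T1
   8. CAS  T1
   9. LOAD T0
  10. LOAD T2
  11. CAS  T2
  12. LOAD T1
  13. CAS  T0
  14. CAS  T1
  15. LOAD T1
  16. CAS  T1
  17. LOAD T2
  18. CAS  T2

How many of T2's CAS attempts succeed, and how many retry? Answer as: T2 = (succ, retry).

#1 T0 reads 5
#2 T0 CAS(5→6) writes; counter now 6
#3 T1 reads 6
#4 T1 CAS(6→7) writes; counter now 7
#5 T2 reads 7
#6 T2 CAS(7→8) writes; counter now 8
#7 T1 reads 8
#8 T1 CAS(8→9) writes; counter now 9
#9 T0 reads 9
#10 T2 reads 9
#11 T2 CAS(9→10) writes; counter now 10
#12 T1 reads 10
#13 T0 CAS(9→10) fails; counter now 10
#14 T1 CAS(10→11) writes; counter now 11
#15 T1 reads 11
#16 T1 CAS(11→12) writes; counter now 12
#17 T2 reads 12
#18 T2 CAS(12→13) writes; counter now 13

T2 = (3, 0)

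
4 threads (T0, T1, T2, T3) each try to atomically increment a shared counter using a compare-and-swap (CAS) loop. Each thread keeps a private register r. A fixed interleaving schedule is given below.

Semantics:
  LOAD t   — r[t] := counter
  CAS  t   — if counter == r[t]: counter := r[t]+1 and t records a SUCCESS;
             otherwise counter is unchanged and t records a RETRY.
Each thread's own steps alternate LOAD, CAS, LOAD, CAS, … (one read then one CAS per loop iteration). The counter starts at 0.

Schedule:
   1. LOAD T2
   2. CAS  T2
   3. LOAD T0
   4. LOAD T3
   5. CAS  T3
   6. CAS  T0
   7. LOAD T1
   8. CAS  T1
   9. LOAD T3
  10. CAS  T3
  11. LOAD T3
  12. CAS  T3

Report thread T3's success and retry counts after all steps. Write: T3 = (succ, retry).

T3 = (3, 0)

T2 LOAD — after: cnt=0, r=0 — load
T2 CAS — after: cnt=1, r=0 — ok
T0 LOAD — after: cnt=1, r=1 — load
T3 LOAD — after: cnt=1, r=1 — load
T3 CAS — after: cnt=2, r=1 — ok
T0 CAS — after: cnt=2, r=1 — retry
T1 LOAD — after: cnt=2, r=2 — load
T1 CAS — after: cnt=3, r=2 — ok
T3 LOAD — after: cnt=3, r=3 — load
T3 CAS — after: cnt=4, r=3 — ok
T3 LOAD — after: cnt=4, r=4 — load
T3 CAS — after: cnt=5, r=4 — ok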